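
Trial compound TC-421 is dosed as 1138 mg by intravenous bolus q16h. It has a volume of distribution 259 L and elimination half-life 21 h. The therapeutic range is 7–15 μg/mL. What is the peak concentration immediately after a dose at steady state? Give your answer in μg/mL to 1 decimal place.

10.7 μg/mL

Over one 16-h interval, 16/21 ≈ 0.7619 half-lives elapse, leaving f ≈ 0.5897 of each dose.
Accumulation ratio R = 1/(1 − f) ≈ 1/0.4103 ≈ 2.4372.
Single-dose peak C₀ = D/Vd = 1138/259 ≈ 4.394 μg/mL.
Cmax,ss = C₀/(1 − f) ≈ 4.394/0.4103 ≈ 10.709 μg/mL.
Peak 10.7 μg/mL vs MTC 15 μg/mL: below toxic threshold.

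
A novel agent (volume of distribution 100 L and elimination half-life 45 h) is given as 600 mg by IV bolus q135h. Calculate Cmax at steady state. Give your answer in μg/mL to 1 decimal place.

6.9 μg/mL

The dosing interval is 3 half-lives, so f = 2^(−3) = 0.125.
Accumulation ratio R = 1/(1 − f) = 1/0.875 = 8/7.
Single-dose peak C₀ = D/Vd = 600/100 = 6 μg/mL.
Steady-state peak Cmax,ss = C₀·R = 6 × 8/7 ≈ 6.857 μg/mL.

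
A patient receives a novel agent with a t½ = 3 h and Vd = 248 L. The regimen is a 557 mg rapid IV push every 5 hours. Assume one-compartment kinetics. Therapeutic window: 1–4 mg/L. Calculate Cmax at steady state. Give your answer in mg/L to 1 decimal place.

Over one 5-h interval, 5/3 ≈ 1.6667 half-lives elapse, leaving f ≈ 0.3150 of each dose.
At steady state, accumulation factor R = 1/(1 − e^(−kτ)) ≈ 1.4599.
Single-dose peak C₀ = D/Vd = 557/248 ≈ 2.246 mg/L.
Steady-state peak Cmax,ss = C₀·R ≈ 2.246 × 1.4599 ≈ 3.279 mg/L.
Peak 3.3 mg/L vs MTC 4 mg/L: below toxic threshold.

3.3 mg/L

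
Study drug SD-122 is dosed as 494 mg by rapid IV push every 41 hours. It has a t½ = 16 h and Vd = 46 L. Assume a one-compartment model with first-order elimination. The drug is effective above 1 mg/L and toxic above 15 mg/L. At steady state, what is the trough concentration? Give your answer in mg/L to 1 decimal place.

2.2 mg/L

τ/t½ = 41/16 ≈ 2.5625, so fraction remaining f = (1/2)^(41/16) ≈ 0.1693.
Accumulation ratio R = 1/(1 − f) ≈ 1/0.8307 ≈ 1.2038.
Single-dose peak C₀ = D/Vd = 494/46 ≈ 10.739 mg/L.
Cmax,ss = C₀/(1 − f) ≈ 10.739/0.8307 ≈ 12.928 mg/L.
Steady-state trough Cmin,ss = Cmax,ss·f ≈ 12.928 × 0.1693 ≈ 2.189 mg/L.
Trough 2.2 mg/L vs MEC 1 mg/L: adequate.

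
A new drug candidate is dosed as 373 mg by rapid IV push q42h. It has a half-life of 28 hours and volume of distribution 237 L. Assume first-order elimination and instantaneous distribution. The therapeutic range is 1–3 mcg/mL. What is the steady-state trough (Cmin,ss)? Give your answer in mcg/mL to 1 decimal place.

k = ln2/t½ = ln2/28 ≈ 0.024755 h⁻¹; fraction remaining f = e^(−kτ) = e^(−0.024755×42) ≈ 0.3536.
Accumulation ratio R = 1/(1 − f) ≈ 1/0.6464 ≈ 1.5470.
Single-dose peak C₀ = D/Vd = 373/237 ≈ 1.574 mcg/mL.
Steady-state peak Cmax,ss = C₀·R ≈ 1.574 × 1.5470 ≈ 2.435 mcg/mL.
One interval later, Cmin,ss = Cmax,ss·e^(−kτ) ≈ 2.435 × 0.3536 ≈ 0.861 mcg/mL.
Trough 0.9 mcg/mL vs MEC 1 mcg/mL: subtherapeutic.

0.9 mcg/mL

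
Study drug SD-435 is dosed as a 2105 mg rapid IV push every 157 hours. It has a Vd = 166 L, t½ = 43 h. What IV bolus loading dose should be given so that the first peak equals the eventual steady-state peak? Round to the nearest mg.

f = (1/2)^(157/43) ≈ 0.079596; accumulation ratio R = 1/(1−f) ≈ 1.08648.
Loading dose to hit Cmax,ss on first dose: D_load = D_maint·R ≈ 2105 × 1.08648 ≈ 2287.04 mg.

2287 mg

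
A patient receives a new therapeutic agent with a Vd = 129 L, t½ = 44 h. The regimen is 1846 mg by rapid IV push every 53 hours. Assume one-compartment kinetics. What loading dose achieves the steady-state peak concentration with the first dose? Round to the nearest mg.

f = (1/2)^(53/44) ≈ 0.433906; accumulation ratio R = 1/(1−f) ≈ 1.76649.
Loading dose to hit Cmax,ss on first dose: D_load = D_maint·R ≈ 1846 × 1.76649 ≈ 3260.94 mg.

3261 mg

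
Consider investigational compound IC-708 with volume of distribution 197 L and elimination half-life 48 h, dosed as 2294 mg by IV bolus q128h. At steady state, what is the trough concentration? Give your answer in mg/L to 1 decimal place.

2.2 mg/L

τ/t½ = 128/48 ≈ 2.6667, so fraction remaining f = (1/2)^(128/48) ≈ 0.1575.
At steady state, accumulation factor R = 1/(1 − e^(−kτ)) ≈ 1.1869.
Each bolus raises the concentration by D/Vd = 2294/197 ≈ 11.645 mg/L.
Steady-state peak Cmax,ss = C₀·R ≈ 11.645 × 1.1869 ≈ 13.821 mg/L.
Steady-state trough Cmin,ss = Cmax,ss·f ≈ 13.821 × 0.1575 ≈ 2.177 mg/L.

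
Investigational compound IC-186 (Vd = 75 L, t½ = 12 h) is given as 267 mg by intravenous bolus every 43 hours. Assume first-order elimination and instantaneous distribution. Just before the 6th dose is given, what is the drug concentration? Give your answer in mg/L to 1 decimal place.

f = (1/2)^(τ/t½) = (1/2)^(43/12) ≈ 0.0834.
C₀ = D/Vd = 267/75 ≈ 3.560 mg/L.
Before the 6th dose, 5 doses have been given. Superposition: Cmin = C₀·(f + f² + … + f^5).
≈ 3.560 × (0.0834 + 0.0070 + 0.0006 + 0.0000 + 0.0000) ≈ 3.560 × 0.0910 ≈ 0.324 mg/L.

0.3 mg/L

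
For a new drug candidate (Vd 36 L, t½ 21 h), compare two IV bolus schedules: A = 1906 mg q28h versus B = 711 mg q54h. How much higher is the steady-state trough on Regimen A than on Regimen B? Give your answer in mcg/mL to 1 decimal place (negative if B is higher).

30.8 mcg/mL

Regimen A: f = (1/2)^(28/21) ≈ 0.3969; Cmin,ss = (1906/36)·f/(1−f) ≈ 34.843 mcg/mL.
Regimen B: f = (1/2)^(54/21) ≈ 0.1682; Cmin,ss = (711/36)·f/(1−f) ≈ 3.994 mcg/mL.
Difference ≈ 34.843 − 3.994 ≈ 30.849 mcg/mL.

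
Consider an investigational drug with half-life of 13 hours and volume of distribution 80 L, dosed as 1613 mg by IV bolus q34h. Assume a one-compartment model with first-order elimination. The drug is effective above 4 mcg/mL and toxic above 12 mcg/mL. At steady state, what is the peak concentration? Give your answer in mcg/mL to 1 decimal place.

24.1 mcg/mL

k = ln2/t½ = ln2/13 ≈ 0.053319 h⁻¹; fraction remaining f = e^(−kτ) = e^(−0.053319×34) ≈ 0.1632.
At steady state, accumulation factor R = 1/(1 − e^(−kτ)) ≈ 1.1950.
Single-dose peak C₀ = D/Vd = 1613/80 ≈ 20.163 mcg/mL.
Steady-state peak Cmax,ss = C₀·R ≈ 20.163 × 1.1950 ≈ 24.095 mcg/mL.
Peak 24.1 mcg/mL vs MTC 12 mcg/mL: exceeds toxic threshold.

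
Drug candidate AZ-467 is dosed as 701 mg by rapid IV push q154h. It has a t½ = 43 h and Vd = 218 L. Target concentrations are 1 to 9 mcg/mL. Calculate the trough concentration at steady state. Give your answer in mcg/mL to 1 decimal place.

τ/t½ = 154/43 ≈ 3.5814, so fraction remaining f = (1/2)^(154/43) ≈ 0.0835.
Each bolus raises the concentration by D/Vd = 701/218 ≈ 3.216 mcg/mL.
Steady-state trough Cmin,ss = C₀·f/(1−f) ≈ 3.216 × 0.0835/0.9165 ≈ 0.293 mcg/mL.
Trough 0.3 mcg/mL vs MEC 1 mcg/mL: subtherapeutic.

0.3 mcg/mL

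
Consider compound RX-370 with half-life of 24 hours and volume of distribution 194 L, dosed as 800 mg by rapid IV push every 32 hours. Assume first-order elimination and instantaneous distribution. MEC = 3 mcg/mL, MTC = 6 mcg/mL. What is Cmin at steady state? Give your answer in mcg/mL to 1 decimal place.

2.7 mcg/mL

Over one 32-h interval, 32/24 ≈ 1.3333 half-lives elapse, leaving f ≈ 0.3969 of each dose.
Single-dose peak C₀ = D/Vd = 800/194 ≈ 4.124 mcg/mL.
Steady-state trough Cmin,ss = C₀·f/(1−f) ≈ 4.124 × 0.3969/0.6031 ≈ 2.714 mcg/mL.
Trough 2.7 mcg/mL vs MEC 3 mcg/mL: subtherapeutic.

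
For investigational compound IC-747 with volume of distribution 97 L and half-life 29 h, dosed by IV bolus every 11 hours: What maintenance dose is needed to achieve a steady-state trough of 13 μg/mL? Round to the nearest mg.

379 mg

τ/t½ = 11/29 ≈ 0.37931, so f = (1/2)^(11/29) ≈ 0.768805.
Cmin,ss = (D/Vd)·f/(1−f), so D = Cmin,ss·Vd·(1−f)/f.
D = 13 × 97 × (1−f)/f ≈ 13 × 97 × 0.30072 ≈ 379.21 mg.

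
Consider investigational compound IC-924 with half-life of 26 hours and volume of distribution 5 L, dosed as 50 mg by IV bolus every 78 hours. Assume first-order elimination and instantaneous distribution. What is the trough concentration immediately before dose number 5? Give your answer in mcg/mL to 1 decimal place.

1.4 mcg/mL

f = (1/2)^(τ/t½) = (1/2)^(78/26) ≈ 0.1250.
C₀ = D/Vd = 50/5 ≈ 10.000 mcg/mL.
Before the 5th dose, 4 doses have been given. Superposition: Cmin = C₀·(f + f² + … + f^4).
≈ 10.000 × (0.1250 + 0.0156 + 0.0020 + 0.0002) ≈ 10.000 × 0.1428 ≈ 1.428 mcg/mL.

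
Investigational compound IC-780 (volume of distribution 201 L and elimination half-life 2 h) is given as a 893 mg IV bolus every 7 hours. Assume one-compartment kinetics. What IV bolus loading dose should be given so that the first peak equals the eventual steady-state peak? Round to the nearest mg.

980 mg

f = (1/2)^(7/2) ≈ 0.088388; accumulation ratio R = 1/(1−f) ≈ 1.09696.
Loading dose to hit Cmax,ss on first dose: D_load = D_maint·R ≈ 893 × 1.09696 ≈ 979.59 mg.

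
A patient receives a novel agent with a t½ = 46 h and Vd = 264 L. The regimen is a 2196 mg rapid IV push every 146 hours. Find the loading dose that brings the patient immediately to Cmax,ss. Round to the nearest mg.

f = (1/2)^(146/46) ≈ 0.110804; accumulation ratio R = 1/(1−f) ≈ 1.12461.
Loading dose to hit Cmax,ss on first dose: D_load = D_maint·R ≈ 2196 × 1.12461 ≈ 2469.64 mg.

2470 mg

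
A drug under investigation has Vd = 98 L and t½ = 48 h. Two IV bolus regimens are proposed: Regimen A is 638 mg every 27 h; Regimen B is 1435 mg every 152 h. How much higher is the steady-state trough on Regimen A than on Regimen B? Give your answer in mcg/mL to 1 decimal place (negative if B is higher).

11.8 mcg/mL

Regimen A: f = (1/2)^(27/48) ≈ 0.6771; Cmin,ss = (638/98)·f/(1−f) ≈ 13.651 mcg/mL.
Regimen B: f = (1/2)^(152/48) ≈ 0.1114; Cmin,ss = (1435/98)·f/(1−f) ≈ 1.836 mcg/mL.
Difference ≈ 13.651 − 1.836 ≈ 11.815 mcg/mL.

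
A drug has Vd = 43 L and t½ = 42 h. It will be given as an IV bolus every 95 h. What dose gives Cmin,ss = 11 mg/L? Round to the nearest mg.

1796 mg

τ/t½ = 95/42 ≈ 2.2619, so f = (1/2)^(95/42) ≈ 0.208497.
Cmin,ss = (D/Vd)·f/(1−f), so D = Cmin,ss·Vd·(1−f)/f.
D = 11 × 43 × (1−f)/f ≈ 11 × 43 × 3.79623 ≈ 1795.62 mg.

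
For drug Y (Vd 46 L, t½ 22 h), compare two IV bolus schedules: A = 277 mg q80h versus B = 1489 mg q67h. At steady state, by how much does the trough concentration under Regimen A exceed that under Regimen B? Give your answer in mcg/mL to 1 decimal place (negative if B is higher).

-3.9 mcg/mL

Regimen A: f = (1/2)^(80/22) ≈ 0.0804; Cmin,ss = (277/46)·f/(1−f) ≈ 0.526 mcg/mL.
Regimen B: f = (1/2)^(67/22) ≈ 0.1211; Cmin,ss = (1489/46)·f/(1−f) ≈ 4.460 mcg/mL.
Difference ≈ 0.526 − 4.460 ≈ -3.934 mcg/mL.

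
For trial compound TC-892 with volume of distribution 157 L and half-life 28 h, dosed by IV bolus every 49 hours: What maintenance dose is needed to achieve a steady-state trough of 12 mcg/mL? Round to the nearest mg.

4453 mg

τ/t½ = 49/28 ≈ 1.75, so f = (1/2)^(49/28) ≈ 0.297302.
Cmin,ss = (D/Vd)·f/(1−f), so D = Cmin,ss·Vd·(1−f)/f.
D = 12 × 157 × (1−f)/f ≈ 12 × 157 × 2.36358 ≈ 4452.98 mg.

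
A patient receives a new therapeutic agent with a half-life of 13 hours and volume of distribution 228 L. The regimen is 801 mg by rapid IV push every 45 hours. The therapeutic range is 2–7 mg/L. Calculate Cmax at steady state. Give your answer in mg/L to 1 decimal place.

3.9 mg/L

k = ln2/t½ = ln2/13 ≈ 0.053319 h⁻¹; fraction remaining f = e^(−kτ) = e^(−0.053319×45) ≈ 0.0908.
At steady state, accumulation factor R = 1/(1 − e^(−kτ)) ≈ 1.0999.
Single-dose peak C₀ = D/Vd = 801/228 ≈ 3.513 mg/L.
Steady-state peak Cmax,ss = C₀·R ≈ 3.513 × 1.0999 ≈ 3.864 mg/L.
Peak 3.9 mg/L vs MTC 7 mg/L: below toxic threshold.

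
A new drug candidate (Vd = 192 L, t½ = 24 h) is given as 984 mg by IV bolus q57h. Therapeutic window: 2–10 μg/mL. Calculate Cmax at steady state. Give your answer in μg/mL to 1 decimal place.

k = ln2/t½ = ln2/24 ≈ 0.028881 h⁻¹; fraction remaining f = e^(−kτ) = e^(−0.028881×57) ≈ 0.1928.
Accumulation ratio R = 1/(1 − f) ≈ 1/0.8072 ≈ 1.2389.
Single-dose peak C₀ = D/Vd = 984/192 ≈ 5.125 μg/mL.
Steady-state peak Cmax,ss = C₀·R ≈ 5.125 × 1.2389 ≈ 6.349 μg/mL.
Peak 6.3 μg/mL vs MTC 10 μg/mL: below toxic threshold.

6.3 μg/mL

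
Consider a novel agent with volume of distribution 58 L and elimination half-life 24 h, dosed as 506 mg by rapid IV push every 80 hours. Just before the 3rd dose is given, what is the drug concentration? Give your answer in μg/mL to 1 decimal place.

1.0 μg/mL

f = (1/2)^(τ/t½) = (1/2)^(80/24) ≈ 0.0992.
C₀ = D/Vd = 506/58 ≈ 8.724 μg/mL.
Before the 3rd dose, 2 doses have been given. Superposition: Cmin = C₀·(f + f²).
≈ 8.724 × (0.0992 + 0.0098) ≈ 8.724 × 0.1090 ≈ 0.951 μg/mL.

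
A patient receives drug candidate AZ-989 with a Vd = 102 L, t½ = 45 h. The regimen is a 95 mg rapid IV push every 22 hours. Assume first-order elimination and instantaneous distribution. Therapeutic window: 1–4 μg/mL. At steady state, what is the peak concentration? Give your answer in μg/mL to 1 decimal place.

3.2 μg/mL

k = ln2/t½ = ln2/45 ≈ 0.015403 h⁻¹; fraction remaining f = e^(−kτ) = e^(−0.015403×22) ≈ 0.7126.
Accumulation ratio R = 1/(1 − f) ≈ 1/0.2874 ≈ 3.4795.
Single-dose peak C₀ = D/Vd = 95/102 ≈ 0.931 μg/mL.
Cmax,ss = C₀/(1 − f) ≈ 0.931/0.2874 ≈ 3.239 μg/mL.
Peak 3.2 μg/mL vs MTC 4 μg/mL: below toxic threshold.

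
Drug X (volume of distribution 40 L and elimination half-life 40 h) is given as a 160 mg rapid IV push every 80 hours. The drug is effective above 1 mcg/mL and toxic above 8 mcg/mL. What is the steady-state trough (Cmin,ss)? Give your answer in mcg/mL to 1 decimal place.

1.3 mcg/mL

The dosing interval is 2 half-lives, so f = 2^(−2) = 0.25.
At steady state, R = 1/(1 − 0.25) = 4/3.
Single-dose peak C₀ = D/Vd = 160/40 = 4 mcg/mL.
Steady-state peak Cmax,ss = C₀·R = 4 × 4/3 ≈ 5.333 mcg/mL.
Steady-state trough Cmin,ss = Cmax,ss·f ≈ 5.333 × 0.25 ≈ 1.333 mcg/mL.
Trough 1.3 mcg/mL vs MEC 1 mcg/mL: adequate.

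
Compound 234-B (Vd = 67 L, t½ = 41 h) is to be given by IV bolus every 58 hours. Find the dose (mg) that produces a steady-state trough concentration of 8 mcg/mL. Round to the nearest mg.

893 mg

τ/t½ = 58/41 ≈ 1.4146, so f = (1/2)^(58/41) ≈ 0.375105.
Cmin,ss = (D/Vd)·f/(1−f), so D = Cmin,ss·Vd·(1−f)/f.
D = 8 × 67 × (1−f)/f ≈ 8 × 67 × 1.66592 ≈ 892.93 mg.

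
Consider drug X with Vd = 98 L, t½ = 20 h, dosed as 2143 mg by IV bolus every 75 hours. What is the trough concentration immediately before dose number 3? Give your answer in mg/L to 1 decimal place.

1.7 mg/L

f = (1/2)^(τ/t½) = (1/2)^(75/20) ≈ 0.0743.
C₀ = D/Vd = 2143/98 ≈ 21.867 mg/L.
Before the 3rd dose, 2 doses have been given. Superposition: Cmin = C₀·(f + f²).
≈ 21.867 × (0.0743 + 0.0055) ≈ 21.867 × 0.0798 ≈ 1.745 mg/L.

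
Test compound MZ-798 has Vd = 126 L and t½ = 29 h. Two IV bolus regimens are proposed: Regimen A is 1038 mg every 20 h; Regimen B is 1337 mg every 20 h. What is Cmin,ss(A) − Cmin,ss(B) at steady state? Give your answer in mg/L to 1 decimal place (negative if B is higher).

-3.9 mg/L

Regimen A: f = (1/2)^(20/29) ≈ 0.6200; Cmin,ss = (1038/126)·f/(1−f) ≈ 13.441 mg/L.
Regimen B: f = (1/2)^(20/29) ≈ 0.6200; Cmin,ss = (1337/126)·f/(1−f) ≈ 17.313 mg/L.
Difference ≈ 13.441 − 17.313 ≈ -3.872 mg/L.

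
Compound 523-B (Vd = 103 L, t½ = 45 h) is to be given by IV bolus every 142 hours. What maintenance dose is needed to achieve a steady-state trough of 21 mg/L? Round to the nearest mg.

τ/t½ = 142/45 ≈ 3.1556, so f = (1/2)^(142/45) ≈ 0.112223.
Cmin,ss = (D/Vd)·f/(1−f), so D = Cmin,ss·Vd·(1−f)/f.
D = 21 × 103 × (1−f)/f ≈ 21 × 103 × 7.91083 ≈ 17111.13 mg.

17111 mg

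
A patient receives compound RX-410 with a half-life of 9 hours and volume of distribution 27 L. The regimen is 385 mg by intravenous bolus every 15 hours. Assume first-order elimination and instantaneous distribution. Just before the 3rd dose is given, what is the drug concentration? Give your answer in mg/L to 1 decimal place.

5.9 mg/L

f = (1/2)^(τ/t½) = (1/2)^(15/9) ≈ 0.3150.
C₀ = D/Vd = 385/27 ≈ 14.259 mg/L.
Before the 3rd dose, 2 doses have been given. Superposition: Cmin = C₀·(f + f²).
≈ 14.259 × (0.3150 + 0.0992) ≈ 14.259 × 0.4142 ≈ 5.906 mg/L.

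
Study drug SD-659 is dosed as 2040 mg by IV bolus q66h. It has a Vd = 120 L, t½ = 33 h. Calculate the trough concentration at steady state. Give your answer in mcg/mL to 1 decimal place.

τ = 66 h = 2 half-lives, so f = (1/2)^2 = 0.25.
Accumulation ratio R = 1/(1 − f) = 1/0.75 = 4/3.
Single-dose peak C₀ = D/Vd = 2040/120 = 17 mcg/mL.
Steady-state peak Cmax,ss = C₀·R = 17 × 4/3 ≈ 22.667 mcg/mL.
Steady-state trough Cmin,ss = Cmax,ss·f ≈ 22.667 × 0.25 ≈ 5.667 mcg/mL.

5.7 mcg/mL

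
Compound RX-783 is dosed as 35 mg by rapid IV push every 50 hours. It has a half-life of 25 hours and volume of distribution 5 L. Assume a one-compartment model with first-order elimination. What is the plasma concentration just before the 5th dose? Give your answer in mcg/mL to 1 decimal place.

2.3 mcg/mL

f = (1/2)^(τ/t½) = (1/2)^(50/25) ≈ 0.2500.
C₀ = D/Vd = 35/5 ≈ 7.000 mcg/mL.
Before the 5th dose, 4 doses have been given. Superposition: Cmin = C₀·(f + f² + … + f^4).
≈ 7.000 × (0.2500 + 0.0625 + 0.0156 + 0.0039) ≈ 7.000 × 0.3320 ≈ 2.324 mcg/mL.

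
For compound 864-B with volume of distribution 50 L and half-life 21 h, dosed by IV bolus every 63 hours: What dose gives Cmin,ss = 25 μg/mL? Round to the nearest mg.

τ/t½ = 63/21 ≈ 3, so f = (1/2)^(63/21) ≈ 0.125000.
Cmin,ss = (D/Vd)·f/(1−f), so D = Cmin,ss·Vd·(1−f)/f.
D = 25 × 50 × (1−f)/f ≈ 25 × 50 × 7.00000 ≈ 8750.00 mg.

8750 mg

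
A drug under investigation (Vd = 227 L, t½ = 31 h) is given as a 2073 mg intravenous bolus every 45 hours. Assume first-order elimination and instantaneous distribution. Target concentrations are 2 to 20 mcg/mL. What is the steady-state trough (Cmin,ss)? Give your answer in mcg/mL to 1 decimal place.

τ/t½ = 45/31 ≈ 1.4516, so fraction remaining f = (1/2)^(45/31) ≈ 0.3656.
Each bolus raises the concentration by D/Vd = 2073/227 ≈ 9.132 mcg/mL.
Steady-state trough Cmin,ss = C₀·f/(1−f) ≈ 9.132 × 0.3656/0.6344 ≈ 5.263 mcg/mL.
Trough 5.3 mcg/mL vs MEC 2 mcg/mL: adequate.

5.3 mcg/mL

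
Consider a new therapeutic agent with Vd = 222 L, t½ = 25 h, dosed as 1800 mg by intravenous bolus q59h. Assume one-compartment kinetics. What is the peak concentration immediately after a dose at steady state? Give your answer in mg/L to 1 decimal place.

10.1 mg/L

τ/t½ = 59/25 ≈ 2.36, so fraction remaining f = (1/2)^(59/25) ≈ 0.1948.
At steady state, accumulation factor R = 1/(1 − e^(−kτ)) ≈ 1.2419.
Single-dose peak C₀ = D/Vd = 1800/222 ≈ 8.108 mg/L.
Steady-state peak Cmax,ss = C₀·R ≈ 8.108 × 1.2419 ≈ 10.069 mg/L.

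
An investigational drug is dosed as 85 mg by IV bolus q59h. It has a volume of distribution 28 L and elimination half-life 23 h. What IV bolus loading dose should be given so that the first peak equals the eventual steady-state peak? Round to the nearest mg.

f = (1/2)^(59/23) ≈ 0.168963; accumulation ratio R = 1/(1−f) ≈ 1.20332.
Loading dose to hit Cmax,ss on first dose: D_load = D_maint·R ≈ 85 × 1.20332 ≈ 102.28 mg.

102 mg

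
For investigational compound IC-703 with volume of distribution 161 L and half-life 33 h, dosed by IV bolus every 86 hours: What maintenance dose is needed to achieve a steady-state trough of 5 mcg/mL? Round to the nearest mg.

τ/t½ = 86/33 ≈ 2.6061, so f = (1/2)^(86/33) ≈ 0.164247.
Cmin,ss = (D/Vd)·f/(1−f), so D = Cmin,ss·Vd·(1−f)/f.
D = 5 × 161 × (1−f)/f ≈ 5 × 161 × 5.08839 ≈ 4096.15 mg.

4096 mg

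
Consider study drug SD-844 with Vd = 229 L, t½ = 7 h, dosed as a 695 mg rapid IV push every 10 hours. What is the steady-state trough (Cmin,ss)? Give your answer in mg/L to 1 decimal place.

τ/t½ = 10/7 ≈ 1.4286, so fraction remaining f = (1/2)^(10/7) ≈ 0.3715.
At steady state, accumulation factor R = 1/(1 − e^(−kτ)) ≈ 1.5911.
Single-dose peak C₀ = D/Vd = 695/229 ≈ 3.035 mg/L.
Cmax,ss = C₀/(1 − f) ≈ 3.035/0.6285 ≈ 4.829 mg/L.
One interval later, Cmin,ss = Cmax,ss·e^(−kτ) ≈ 4.829 × 0.3715 ≈ 1.794 mg/L.

1.8 mg/L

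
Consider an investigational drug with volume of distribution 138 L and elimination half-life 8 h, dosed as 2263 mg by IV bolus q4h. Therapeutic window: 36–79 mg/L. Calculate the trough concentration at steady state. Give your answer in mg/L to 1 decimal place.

Over one 4-h interval, 4/8 ≈ 0.5 half-lives elapse, leaving f ≈ 0.7071 of each dose.
Accumulation ratio R = 1/(1 − f) ≈ 1/0.2929 ≈ 3.4141.
Each bolus raises the concentration by D/Vd = 2263/138 ≈ 16.399 mg/L.
Cmax,ss = C₀/(1 − f) ≈ 16.399/0.2929 ≈ 55.988 mg/L.
Steady-state trough Cmin,ss = Cmax,ss·f ≈ 55.988 × 0.7071 ≈ 39.589 mg/L.
Trough 39.6 mg/L vs MEC 36 mg/L: adequate.

39.6 mg/L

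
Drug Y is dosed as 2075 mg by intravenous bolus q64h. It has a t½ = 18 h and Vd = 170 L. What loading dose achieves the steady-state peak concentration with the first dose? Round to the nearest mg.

2268 mg

f = (1/2)^(64/18) ≈ 0.085049; accumulation ratio R = 1/(1−f) ≈ 1.09295.
Loading dose to hit Cmax,ss on first dose: D_load = D_maint·R ≈ 2075 × 1.09295 ≈ 2267.87 mg.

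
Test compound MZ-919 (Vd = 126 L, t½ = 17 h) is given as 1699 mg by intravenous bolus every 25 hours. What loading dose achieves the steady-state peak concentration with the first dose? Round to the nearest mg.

2658 mg

f = (1/2)^(25/17) ≈ 0.360835; accumulation ratio R = 1/(1−f) ≈ 1.56454.
Loading dose to hit Cmax,ss on first dose: D_load = D_maint·R ≈ 1699 × 1.56454 ≈ 2658.15 mg.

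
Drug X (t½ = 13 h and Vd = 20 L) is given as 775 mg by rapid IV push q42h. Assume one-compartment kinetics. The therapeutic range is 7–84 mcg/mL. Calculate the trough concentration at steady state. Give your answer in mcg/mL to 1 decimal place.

k = ln2/t½ = ln2/13 ≈ 0.053319 h⁻¹; fraction remaining f = e^(−kτ) = e^(−0.053319×42) ≈ 0.1065.
Accumulation ratio R = 1/(1 − f) ≈ 1/0.8935 ≈ 1.1192.
Each bolus raises the concentration by D/Vd = 775/20 ≈ 38.750 mcg/mL.
Steady-state peak Cmax,ss = C₀·R ≈ 38.750 × 1.1192 ≈ 43.369 mcg/mL.
One interval later, Cmin,ss = Cmax,ss·e^(−kτ) ≈ 43.369 × 0.1065 ≈ 4.619 mcg/mL.
Trough 4.6 mcg/mL vs MEC 7 mcg/mL: subtherapeutic.

4.6 mcg/mL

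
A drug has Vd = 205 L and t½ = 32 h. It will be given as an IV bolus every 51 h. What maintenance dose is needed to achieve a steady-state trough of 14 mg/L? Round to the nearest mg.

τ/t½ = 51/32 ≈ 1.5938, so f = (1/2)^(51/32) ≈ 0.331309.
Cmin,ss = (D/Vd)·f/(1−f), so D = Cmin,ss·Vd·(1−f)/f.
D = 14 × 205 × (1−f)/f ≈ 14 × 205 × 2.01833 ≈ 5792.61 mg.

5793 mg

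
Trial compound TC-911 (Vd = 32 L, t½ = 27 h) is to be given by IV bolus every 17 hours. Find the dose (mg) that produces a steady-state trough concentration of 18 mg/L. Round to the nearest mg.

τ/t½ = 17/27 ≈ 0.62963, so f = (1/2)^(17/27) ≈ 0.646342.
Cmin,ss = (D/Vd)·f/(1−f), so D = Cmin,ss·Vd·(1−f)/f.
D = 18 × 32 × (1−f)/f ≈ 18 × 32 × 0.54717 ≈ 315.17 mg.

315 mg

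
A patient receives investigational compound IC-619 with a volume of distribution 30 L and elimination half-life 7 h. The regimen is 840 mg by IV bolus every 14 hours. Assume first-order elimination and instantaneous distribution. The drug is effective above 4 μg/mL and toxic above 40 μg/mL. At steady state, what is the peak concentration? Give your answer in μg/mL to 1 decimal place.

37.3 μg/mL

The dosing interval is 2 half-lives, so f = 2^(−2) = 0.25.
Accumulation ratio R = 1/(1 − f) = 1/0.75 = 4/3.
Single-dose peak C₀ = D/Vd = 840/30 = 28 μg/mL.
Steady-state peak Cmax,ss = C₀·R = 28 × 4/3 ≈ 37.333 μg/mL.
Peak 37.3 μg/mL vs MTC 40 μg/mL: below toxic threshold.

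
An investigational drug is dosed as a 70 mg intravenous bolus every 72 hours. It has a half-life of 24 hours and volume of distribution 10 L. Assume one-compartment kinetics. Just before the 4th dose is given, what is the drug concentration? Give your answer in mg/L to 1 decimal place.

1.0 mg/L

f = (1/2)^(τ/t½) = (1/2)^(72/24) ≈ 0.1250.
C₀ = D/Vd = 70/10 ≈ 7.000 mg/L.
Before the 4th dose, 3 doses have been given. Superposition: Cmin = C₀·(f + f² + … + f^3).
≈ 7.000 × (0.1250 + 0.0156 + 0.0020) ≈ 7.000 × 0.1426 ≈ 0.998 mg/L.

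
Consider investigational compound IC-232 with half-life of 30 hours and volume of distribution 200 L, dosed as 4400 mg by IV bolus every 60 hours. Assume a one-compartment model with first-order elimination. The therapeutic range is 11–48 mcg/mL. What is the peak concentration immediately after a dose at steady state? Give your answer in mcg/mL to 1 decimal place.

τ = 60 h = 2 half-lives, so f = (1/2)^2 = 0.25.
Accumulation ratio R = 1/(1 − f) = 1/0.75 = 4/3.
Single-dose peak C₀ = D/Vd = 4400/200 = 22 mcg/mL.
Steady-state peak Cmax,ss = C₀·R = 22 × 4/3 ≈ 29.333 mcg/mL.
Peak 29.3 mcg/mL vs MTC 48 mcg/mL: below toxic threshold.

29.3 mcg/mL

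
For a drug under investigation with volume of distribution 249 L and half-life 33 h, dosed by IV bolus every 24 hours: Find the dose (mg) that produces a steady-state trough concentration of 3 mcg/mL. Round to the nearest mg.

τ/t½ = 24/33 ≈ 0.72727, so f = (1/2)^(24/33) ≈ 0.604045.
Cmin,ss = (D/Vd)·f/(1−f), so D = Cmin,ss·Vd·(1−f)/f.
D = 3 × 249 × (1−f)/f ≈ 3 × 249 × 0.65551 ≈ 489.67 mg.

490 mg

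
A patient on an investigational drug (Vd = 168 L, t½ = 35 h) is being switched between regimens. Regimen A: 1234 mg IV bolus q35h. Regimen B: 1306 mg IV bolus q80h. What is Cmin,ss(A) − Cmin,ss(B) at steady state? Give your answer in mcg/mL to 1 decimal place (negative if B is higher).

5.3 mcg/mL

Regimen A: f = (1/2)^(35/35) ≈ 0.5000; Cmin,ss = (1234/168)·f/(1−f) ≈ 7.345 mcg/mL.
Regimen B: f = (1/2)^(80/35) ≈ 0.2051; Cmin,ss = (1306/168)·f/(1−f) ≈ 2.006 mcg/mL.
Difference ≈ 7.345 − 2.006 ≈ 5.339 mcg/mL.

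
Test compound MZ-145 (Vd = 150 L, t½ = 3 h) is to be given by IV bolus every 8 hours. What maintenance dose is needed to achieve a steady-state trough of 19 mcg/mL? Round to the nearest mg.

15246 mg

τ/t½ = 8/3 ≈ 2.6667, so f = (1/2)^(8/3) ≈ 0.157490.
Cmin,ss = (D/Vd)·f/(1−f), so D = Cmin,ss·Vd·(1−f)/f.
D = 19 × 150 × (1−f)/f ≈ 19 × 150 × 5.34961 ≈ 15246.39 mg.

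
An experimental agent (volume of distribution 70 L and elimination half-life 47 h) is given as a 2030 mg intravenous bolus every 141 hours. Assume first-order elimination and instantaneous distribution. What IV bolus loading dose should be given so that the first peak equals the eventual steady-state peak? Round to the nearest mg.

f = (1/2)^(141/47) ≈ 0.125000; accumulation ratio R = 1/(1−f) ≈ 1.14286.
Loading dose to hit Cmax,ss on first dose: D_load = D_maint·R ≈ 2030 × 1.14286 ≈ 2320.01 mg.

2320 mg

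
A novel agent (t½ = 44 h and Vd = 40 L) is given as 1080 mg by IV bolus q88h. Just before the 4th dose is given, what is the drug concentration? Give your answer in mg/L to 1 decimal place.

f = (1/2)^(τ/t½) = (1/2)^(88/44) ≈ 0.2500.
C₀ = D/Vd = 1080/40 ≈ 27.000 mg/L.
Before the 4th dose, 3 doses have been given. Superposition: Cmin = C₀·(f + f² + … + f^3).
≈ 27.000 × (0.2500 + 0.0625 + 0.0156) ≈ 27.000 × 0.3281 ≈ 8.859 mg/L.

8.9 mg/L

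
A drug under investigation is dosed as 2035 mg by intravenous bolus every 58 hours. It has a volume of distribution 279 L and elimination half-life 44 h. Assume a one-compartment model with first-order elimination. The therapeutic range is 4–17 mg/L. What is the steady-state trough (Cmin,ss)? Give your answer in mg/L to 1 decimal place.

k = ln2/t½ = ln2/44 ≈ 0.015753 h⁻¹; fraction remaining f = e^(−kτ) = e^(−0.015753×58) ≈ 0.4010.
Single-dose peak C₀ = D/Vd = 2035/279 ≈ 7.294 mg/L.
Steady-state trough Cmin,ss = C₀·f/(1−f) ≈ 7.294 × 0.4010/0.5990 ≈ 4.883 mg/L.
Trough 4.9 mg/L vs MEC 4 mg/L: adequate.

4.9 mg/L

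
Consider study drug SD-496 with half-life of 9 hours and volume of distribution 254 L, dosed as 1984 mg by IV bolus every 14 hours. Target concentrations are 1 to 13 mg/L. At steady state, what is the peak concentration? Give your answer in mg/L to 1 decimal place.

11.8 mg/L

Over one 14-h interval, 14/9 ≈ 1.5556 half-lives elapse, leaving f ≈ 0.3402 of each dose.
At steady state, accumulation factor R = 1/(1 − e^(−kτ)) ≈ 1.5156.
Single-dose peak C₀ = D/Vd = 1984/254 ≈ 7.811 mg/L.
Cmax,ss = C₀/(1 − f) ≈ 7.811/0.6598 ≈ 11.838 mg/L.
Peak 11.8 mg/L vs MTC 13 mg/L: below toxic threshold.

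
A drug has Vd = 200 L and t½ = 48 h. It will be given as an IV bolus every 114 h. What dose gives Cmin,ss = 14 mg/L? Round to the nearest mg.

11725 mg

τ/t½ = 114/48 ≈ 2.375, so f = (1/2)^(114/48) ≈ 0.192776.
Cmin,ss = (D/Vd)·f/(1−f), so D = Cmin,ss·Vd·(1−f)/f.
D = 14 × 200 × (1−f)/f ≈ 14 × 200 × 4.18737 ≈ 11724.64 mg.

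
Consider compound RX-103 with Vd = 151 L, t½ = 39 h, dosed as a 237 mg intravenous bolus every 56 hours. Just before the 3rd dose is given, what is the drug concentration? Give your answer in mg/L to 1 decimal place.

f = (1/2)^(τ/t½) = (1/2)^(56/39) ≈ 0.3696.
C₀ = D/Vd = 237/151 ≈ 1.570 mg/L.
Before the 3rd dose, 2 doses have been given. Superposition: Cmin = C₀·(f + f²).
≈ 1.570 × (0.3696 + 0.1366) ≈ 1.570 × 0.5062 ≈ 0.795 mg/L.

0.8 mg/L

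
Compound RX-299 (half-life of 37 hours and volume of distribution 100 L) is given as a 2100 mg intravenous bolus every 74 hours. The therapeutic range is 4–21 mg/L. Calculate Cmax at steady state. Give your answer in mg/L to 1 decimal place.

28.0 mg/L

The dosing interval is 2 half-lives, so f = 2^(−2) = 0.25.
Accumulation ratio R = 1/(1 − f) = 1/0.75 = 4/3.
Single-dose peak C₀ = D/Vd = 2100/100 = 21 mg/L.
Steady-state peak Cmax,ss = C₀·R = 21 × 4/3 ≈ 28.000 mg/L.
Peak 28.0 mg/L vs MTC 21 mg/L: exceeds toxic threshold.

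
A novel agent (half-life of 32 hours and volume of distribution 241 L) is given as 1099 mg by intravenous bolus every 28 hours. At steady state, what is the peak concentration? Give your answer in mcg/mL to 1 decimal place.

k = ln2/t½ = ln2/32 ≈ 0.021661 h⁻¹; fraction remaining f = e^(−kτ) = e^(−0.021661×28) ≈ 0.5453.
Accumulation ratio R = 1/(1 − f) ≈ 1/0.4547 ≈ 2.1993.
Single-dose peak C₀ = D/Vd = 1099/241 ≈ 4.560 mcg/mL.
Steady-state peak Cmax,ss = C₀·R ≈ 4.560 × 2.1993 ≈ 10.029 mcg/mL.

10.0 mcg/mL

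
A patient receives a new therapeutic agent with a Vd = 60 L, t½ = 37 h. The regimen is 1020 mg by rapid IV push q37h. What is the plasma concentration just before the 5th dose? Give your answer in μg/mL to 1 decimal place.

15.9 μg/mL

f = (1/2)^(τ/t½) = (1/2)^(37/37) ≈ 0.5000.
C₀ = D/Vd = 1020/60 ≈ 17.000 μg/mL.
Before the 5th dose, 4 doses have been given. Superposition: Cmin = C₀·(f + f² + … + f^4).
≈ 17.000 × (0.5000 + 0.2500 + 0.1250 + 0.0625) ≈ 17.000 × 0.9375 ≈ 15.938 μg/mL.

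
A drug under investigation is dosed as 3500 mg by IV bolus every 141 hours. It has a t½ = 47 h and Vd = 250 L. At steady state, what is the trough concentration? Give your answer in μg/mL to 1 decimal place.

2.0 μg/mL

τ = 141 h = 3 half-lives, so f = (1/2)^3 = 0.125.
Accumulation ratio R = 1/(1 − f) = 1/0.875 = 8/7.
Single-dose peak C₀ = D/Vd = 3500/250 = 14 μg/mL.
Steady-state peak Cmax,ss = C₀·R = 14 × 8/7 ≈ 16.000 μg/mL.
Steady-state trough Cmin,ss = Cmax,ss·f ≈ 16.000 × 0.125 ≈ 2.000 μg/mL.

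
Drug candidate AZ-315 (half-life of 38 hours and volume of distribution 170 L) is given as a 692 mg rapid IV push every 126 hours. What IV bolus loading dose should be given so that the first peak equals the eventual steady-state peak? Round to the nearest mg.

769 mg

f = (1/2)^(126/38) ≈ 0.100426; accumulation ratio R = 1/(1−f) ≈ 1.11164.
Loading dose to hit Cmax,ss on first dose: D_load = D_maint·R ≈ 692 × 1.11164 ≈ 769.25 mg.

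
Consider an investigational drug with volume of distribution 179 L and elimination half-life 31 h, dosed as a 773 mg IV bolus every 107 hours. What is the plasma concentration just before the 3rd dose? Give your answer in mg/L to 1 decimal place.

f = (1/2)^(τ/t½) = (1/2)^(107/31) ≈ 0.0914.
C₀ = D/Vd = 773/179 ≈ 4.318 mg/L.
Before the 3rd dose, 2 doses have been given. Superposition: Cmin = C₀·(f + f²).
≈ 4.318 × (0.0914 + 0.0084) ≈ 4.318 × 0.0998 ≈ 0.431 mg/L.

0.4 mg/L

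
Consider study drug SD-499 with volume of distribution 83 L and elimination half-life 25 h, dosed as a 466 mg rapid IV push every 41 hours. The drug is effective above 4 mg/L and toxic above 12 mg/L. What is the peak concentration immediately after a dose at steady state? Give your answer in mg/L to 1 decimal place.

Over one 41-h interval, 41/25 ≈ 1.64 half-lives elapse, leaving f ≈ 0.3209 of each dose.
Accumulation ratio R = 1/(1 − f) ≈ 1/0.6791 ≈ 1.4725.
Each bolus raises the concentration by D/Vd = 466/83 ≈ 5.614 mg/L.
Steady-state peak Cmax,ss = C₀·R ≈ 5.614 × 1.4725 ≈ 8.267 mg/L.
Peak 8.3 mg/L vs MTC 12 mg/L: below toxic threshold.

8.3 mg/L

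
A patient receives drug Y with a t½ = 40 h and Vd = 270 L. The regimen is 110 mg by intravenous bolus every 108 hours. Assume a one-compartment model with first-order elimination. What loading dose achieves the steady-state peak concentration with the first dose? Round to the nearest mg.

130 mg

f = (1/2)^(108/40) ≈ 0.153893; accumulation ratio R = 1/(1−f) ≈ 1.18188.
Loading dose to hit Cmax,ss on first dose: D_load = D_maint·R ≈ 110 × 1.18188 ≈ 130.01 mg.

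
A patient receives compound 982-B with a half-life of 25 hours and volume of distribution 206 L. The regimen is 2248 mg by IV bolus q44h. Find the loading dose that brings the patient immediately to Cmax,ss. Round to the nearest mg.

f = (1/2)^(44/25) ≈ 0.295248; accumulation ratio R = 1/(1−f) ≈ 1.41894.
Loading dose to hit Cmax,ss on first dose: D_load = D_maint·R ≈ 2248 × 1.41894 ≈ 3189.78 mg.

3190 mg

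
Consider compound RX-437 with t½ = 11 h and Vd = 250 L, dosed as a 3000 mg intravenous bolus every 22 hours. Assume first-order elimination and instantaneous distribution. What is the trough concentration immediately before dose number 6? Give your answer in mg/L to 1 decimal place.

4.0 mg/L

f = (1/2)^(τ/t½) = (1/2)^(22/11) ≈ 0.2500.
C₀ = D/Vd = 3000/250 ≈ 12.000 mg/L.
Before the 6th dose, 5 doses have been given. Superposition: Cmin = C₀·(f + f² + … + f^5).
≈ 12.000 × (0.2500 + 0.0625 + 0.0156 + 0.0039 + 0.0010) ≈ 12.000 × 0.3330 ≈ 3.996 mg/L.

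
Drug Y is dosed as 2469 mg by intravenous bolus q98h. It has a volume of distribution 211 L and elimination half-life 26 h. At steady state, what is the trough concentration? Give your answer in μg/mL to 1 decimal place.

k = ln2/t½ = ln2/26 ≈ 0.026660 h⁻¹; fraction remaining f = e^(−kτ) = e^(−0.026660×98) ≈ 0.0733.
At steady state, accumulation factor R = 1/(1 − e^(−kτ)) ≈ 1.0791.
Each bolus raises the concentration by D/Vd = 2469/211 ≈ 11.701 μg/mL.
Steady-state peak Cmax,ss = C₀·R ≈ 11.701 × 1.0791 ≈ 12.627 μg/mL.
One interval later, Cmin,ss = Cmax,ss·e^(−kτ) ≈ 12.627 × 0.0733 ≈ 0.926 μg/mL.

0.9 μg/mL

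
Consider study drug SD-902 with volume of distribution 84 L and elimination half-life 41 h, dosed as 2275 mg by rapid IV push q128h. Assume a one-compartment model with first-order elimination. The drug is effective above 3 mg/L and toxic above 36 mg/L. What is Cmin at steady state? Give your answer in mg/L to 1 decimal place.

3.5 mg/L

Over one 128-h interval, 128/41 ≈ 3.122 half-lives elapse, leaving f ≈ 0.1149 of each dose.
Each bolus raises the concentration by D/Vd = 2275/84 ≈ 27.083 mg/L.
Steady-state trough Cmin,ss = C₀·f/(1−f) ≈ 27.083 × 0.1149/0.8851 ≈ 3.516 mg/L.
Trough 3.5 mg/L vs MEC 3 mg/L: adequate.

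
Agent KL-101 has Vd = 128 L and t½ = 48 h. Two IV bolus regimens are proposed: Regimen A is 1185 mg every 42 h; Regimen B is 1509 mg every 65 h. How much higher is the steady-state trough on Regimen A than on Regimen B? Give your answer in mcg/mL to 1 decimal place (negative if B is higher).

3.5 mcg/mL

Regimen A: f = (1/2)^(42/48) ≈ 0.5453; Cmin,ss = (1185/128)·f/(1−f) ≈ 11.102 mcg/mL.
Regimen B: f = (1/2)^(65/48) ≈ 0.3912; Cmin,ss = (1509/128)·f/(1−f) ≈ 7.575 mcg/mL.
Difference ≈ 11.102 − 7.575 ≈ 3.527 mcg/mL.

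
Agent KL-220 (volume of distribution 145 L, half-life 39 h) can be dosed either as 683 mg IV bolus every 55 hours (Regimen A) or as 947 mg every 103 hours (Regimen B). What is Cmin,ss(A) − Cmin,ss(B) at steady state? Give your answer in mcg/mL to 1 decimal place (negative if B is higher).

Regimen A: f = (1/2)^(55/39) ≈ 0.3762; Cmin,ss = (683/145)·f/(1−f) ≈ 2.841 mcg/mL.
Regimen B: f = (1/2)^(103/39) ≈ 0.1603; Cmin,ss = (947/145)·f/(1−f) ≈ 1.247 mcg/mL.
Difference ≈ 2.841 − 1.247 ≈ 1.594 mcg/mL.

1.6 mcg/mL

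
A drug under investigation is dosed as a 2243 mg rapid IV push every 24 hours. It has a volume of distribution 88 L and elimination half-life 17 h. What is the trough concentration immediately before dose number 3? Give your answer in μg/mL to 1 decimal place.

13.2 μg/mL

f = (1/2)^(τ/t½) = (1/2)^(24/17) ≈ 0.3759.
C₀ = D/Vd = 2243/88 ≈ 25.489 μg/mL.
Before the 3rd dose, 2 doses have been given. Superposition: Cmin = C₀·(f + f²).
≈ 25.489 × (0.3759 + 0.1413) ≈ 25.489 × 0.5172 ≈ 13.183 μg/mL.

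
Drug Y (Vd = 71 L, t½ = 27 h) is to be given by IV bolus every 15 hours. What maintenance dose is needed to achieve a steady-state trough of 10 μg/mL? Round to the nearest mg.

τ/t½ = 15/27 ≈ 0.55556, so f = (1/2)^(15/27) ≈ 0.680395.
Cmin,ss = (D/Vd)·f/(1−f), so D = Cmin,ss·Vd·(1−f)/f.
D = 10 × 71 × (1−f)/f ≈ 10 × 71 × 0.46973 ≈ 333.51 mg.

334 mg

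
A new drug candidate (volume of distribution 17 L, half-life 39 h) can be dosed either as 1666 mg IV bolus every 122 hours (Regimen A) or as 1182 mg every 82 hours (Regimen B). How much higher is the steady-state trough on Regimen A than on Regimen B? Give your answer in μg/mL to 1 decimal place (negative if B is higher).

-8.4 μg/mL

Regimen A: f = (1/2)^(122/39) ≈ 0.1144; Cmin,ss = (1666/17)·f/(1−f) ≈ 12.659 μg/mL.
Regimen B: f = (1/2)^(82/39) ≈ 0.2328; Cmin,ss = (1182/17)·f/(1−f) ≈ 21.098 μg/mL.
Difference ≈ 12.659 − 21.098 ≈ -8.439 μg/mL.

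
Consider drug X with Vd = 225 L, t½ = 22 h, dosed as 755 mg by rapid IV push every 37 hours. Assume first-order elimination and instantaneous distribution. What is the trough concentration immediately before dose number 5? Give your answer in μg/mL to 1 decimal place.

f = (1/2)^(τ/t½) = (1/2)^(37/22) ≈ 0.3117.
C₀ = D/Vd = 755/225 ≈ 3.356 μg/mL.
Before the 5th dose, 4 doses have been given. Superposition: Cmin = C₀·(f + f² + … + f^4).
≈ 3.356 × (0.3117 + 0.0972 + 0.0303 + 0.0094) ≈ 3.356 × 0.4486 ≈ 1.506 μg/mL.

1.5 μg/mL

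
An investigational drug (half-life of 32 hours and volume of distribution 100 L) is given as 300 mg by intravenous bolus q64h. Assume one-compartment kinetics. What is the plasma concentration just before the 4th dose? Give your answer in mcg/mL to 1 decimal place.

1.0 mcg/mL

f = (1/2)^(τ/t½) = (1/2)^(64/32) ≈ 0.2500.
C₀ = D/Vd = 300/100 ≈ 3.000 mcg/mL.
Before the 4th dose, 3 doses have been given. Superposition: Cmin = C₀·(f + f² + … + f^3).
≈ 3.000 × (0.2500 + 0.0625 + 0.0156) ≈ 3.000 × 0.3281 ≈ 0.984 mcg/mL.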